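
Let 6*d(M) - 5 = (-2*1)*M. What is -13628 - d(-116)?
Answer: -27335/2 ≈ -13668.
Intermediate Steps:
d(M) = 5/6 - M/3 (d(M) = 5/6 + ((-2*1)*M)/6 = 5/6 + (-2*M)/6 = 5/6 - M/3)
-13628 - d(-116) = -13628 - (5/6 - 1/3*(-116)) = -13628 - (5/6 + 116/3) = -13628 - 1*79/2 = -13628 - 79/2 = -27335/2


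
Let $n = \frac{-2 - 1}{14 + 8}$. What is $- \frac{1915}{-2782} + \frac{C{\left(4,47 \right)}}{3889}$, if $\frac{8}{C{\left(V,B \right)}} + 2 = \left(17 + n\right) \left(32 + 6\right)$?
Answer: $\frac{52333370561}{76026504346} \approx 0.68836$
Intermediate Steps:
$n = - \frac{3}{22} \approx -0.13636$
$C{\left(V,B \right)} = \frac{88}{7027}$ ($C{\left(V,B \right)} = \frac{8}{-2 + \left(17 - \frac{3}{22}\right) \left(32 + 6\right)} = \frac{8}{-2 + \frac{371}{22} \cdot 38} = \frac{8}{-2 + \frac{7049}{11}} = \frac{8}{\frac{7027}{11}} = 8 \cdot \frac{11}{7027} = \frac{88}{7027}$)
$- \frac{1915}{-2782} + \frac{C{\left(4,47 \right)}}{3889} = - \frac{1915}{-2782} + \frac{88}{7027 \cdot 3889} = \left(-1915\right) \left(- \frac{1}{2782}\right) + \frac{88}{7027} \cdot \frac{1}{3889} = \frac{1915}{2782} + \frac{88}{27328003} = \frac{52333370561}{76026504346}$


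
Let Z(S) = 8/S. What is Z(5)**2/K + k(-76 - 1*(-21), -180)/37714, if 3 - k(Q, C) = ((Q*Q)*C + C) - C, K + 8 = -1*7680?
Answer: 13081382863/906078850 ≈ 14.437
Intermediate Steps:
K = -7688 (K = -8 - 1*7680 = -8 - 7680 = -7688)
k(Q, C) = 3 - C*Q**2 (k(Q, C) = 3 - (((Q*Q)*C + C) - C) = 3 - ((Q**2*C + C) - C) = 3 - ((C*Q**2 + C) - C) = 3 - ((C + C*Q**2) - C) = 3 - C*Q**2)
Z(5)**2/K + k(-76 - 1*(-21), -180)/37714 = (8/5)**2/(-7688) + (3 - 1*(-180)*(-76 - 1*(-21))**2)/37714 = (8*(1/5))**2*(-1/7688) + (3 - 1*(-180)*(-76 + 21)**2)*(1/37714) = (8/5)**2*(-1/7688) + (3 - 1*(-180)*(-55)**2)*(1/37714) = (64/25)*(-1/7688) + (3 - 1*(-180)*3025)*(1/37714) = -8/24025 + (3 + 544500)*(1/37714) = -8/24025 + 544503*(1/37714) = -8/24025 + 544503/37714 = 13081382863/906078850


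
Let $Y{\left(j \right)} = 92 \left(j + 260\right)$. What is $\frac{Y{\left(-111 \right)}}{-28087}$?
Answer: $- \frac{13708}{28087} \approx -0.48805$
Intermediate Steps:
$Y{\left(j \right)} = 23920 + 92 j$ ($Y{\left(j \right)} = 92 \left(260 + j\right) = 23920 + 92 j$)
$\frac{Y{\left(-111 \right)}}{-28087} = \frac{23920 + 92 \left(-111\right)}{-28087} = \left(23920 - 10212\right) \left(- \frac{1}{28087}\right) = 13708 \left(- \frac{1}{28087}\right) = - \frac{13708}{28087}$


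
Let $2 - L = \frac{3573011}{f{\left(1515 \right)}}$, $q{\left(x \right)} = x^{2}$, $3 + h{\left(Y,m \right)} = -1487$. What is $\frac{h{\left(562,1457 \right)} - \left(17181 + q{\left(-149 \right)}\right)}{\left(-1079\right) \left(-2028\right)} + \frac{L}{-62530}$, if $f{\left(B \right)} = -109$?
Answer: $- \frac{307144467}{565708910} \approx -0.54294$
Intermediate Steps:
$h{\left(Y,m \right)} = -1490$ ($h{\left(Y,m \right)} = -3 - 1487 = -1490$)
$L = \frac{3573229}{109}$ ($L = 2 - \frac{3573011}{-109} = 2 - 3573011 \left(- \frac{1}{109}\right) = 2 - - \frac{3573011}{109} = 2 + \frac{3573011}{109} = \frac{3573229}{109} \approx 32782.0$)
$\frac{h{\left(562,1457 \right)} - \left(17181 + q{\left(-149 \right)}\right)}{\left(-1079\right) \left(-2028\right)} + \frac{L}{-62530} = \frac{-1490 - 39382}{\left(-1079\right) \left(-2028\right)} + \frac{3573229}{109 \left(-62530\right)} = \frac{-1490 - 39382}{2188212} + \frac{3573229}{109} \left(- \frac{1}{62530}\right) = \left(-1490 - 39382\right) \frac{1}{2188212} - \frac{3573229}{6815770} = \left(-40872\right) \frac{1}{2188212} - \frac{3573229}{6815770} = - \frac{262}{14027} - \frac{3573229}{6815770} = - \frac{307144467}{565708910}$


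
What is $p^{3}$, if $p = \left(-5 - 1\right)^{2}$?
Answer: $46656$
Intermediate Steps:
$p = 36$ ($p = \left(-6\right)^{2} = 36$)
$p^{3} = 36^{3} = 46656$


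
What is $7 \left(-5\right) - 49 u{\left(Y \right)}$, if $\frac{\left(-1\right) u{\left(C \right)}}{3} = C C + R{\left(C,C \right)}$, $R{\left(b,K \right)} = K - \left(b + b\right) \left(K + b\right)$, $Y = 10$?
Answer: $-42665$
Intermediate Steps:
$R{\left(b,K \right)} = K - 2 b \left(K + b\right)$
$u{\left(C \right)} = - 3 C + 9 C^{2}$ ($u{\left(C \right)} = - 3 \left(C C - \left(- C + 2 C^{2} + 2 C C\right)\right) = - 3 \left(C^{2} - \left(- C + 4 C^{2}\right)\right) = - 3 \left(C - 3 C^{2}\right) = - 3 C + 9 C^{2}$)
$7 \left(-5\right) - 49 u{\left(Y \right)} = 7 \left(-5\right) - 49 \cdot 3 \cdot 10 \left(-1 + 3 \cdot 10\right) = -35 - 49 \cdot 3 \cdot 10 \left(-1 + 30\right) = -35 - 49 \cdot 3 \cdot 10 \cdot 29 = -35 - 42630 = -42665$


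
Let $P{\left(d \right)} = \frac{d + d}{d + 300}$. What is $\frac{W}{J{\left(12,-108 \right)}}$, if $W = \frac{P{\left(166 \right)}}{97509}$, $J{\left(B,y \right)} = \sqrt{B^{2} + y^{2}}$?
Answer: $\frac{83 \sqrt{82}}{11178041724} \approx 6.7239 \cdot 10^{-8}$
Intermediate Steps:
$P{\left(d \right)} = \frac{2 d}{300 + d}$
$W = \frac{166}{22719597}$ ($W = \frac{2 \cdot 166 \frac{1}{300 + 166}}{97509} = 2 \cdot 166 \cdot \frac{1}{466} \cdot \frac{1}{97509} = \frac{166}{233} \cdot \frac{1}{97509} = \frac{166}{22719597} \approx 7.3065 \cdot 10^{-6}$)
$\frac{W}{J{\left(12,-108 \right)}} = \frac{166}{22719597 \sqrt{12^{2} + \left(-108\right)^{2}}} = \frac{166}{22719597 \sqrt{144 + 11664}} = \frac{166}{22719597 \sqrt{11808}} = \frac{166}{22719597 \cdot 12 \sqrt{82}} = \frac{166 \frac{\sqrt{82}}{984}}{22719597} = \frac{83 \sqrt{82}}{11178041724}$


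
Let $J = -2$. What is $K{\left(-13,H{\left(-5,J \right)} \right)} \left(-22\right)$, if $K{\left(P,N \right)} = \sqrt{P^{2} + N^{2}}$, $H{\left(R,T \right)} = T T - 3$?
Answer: $- 22 \sqrt{170} \approx -286.84$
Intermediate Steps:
$H{\left(R,T \right)} = -3 + T^{2}$ ($H{\left(R,T \right)} = T^{2} - 3 = -3 + T^{2}$)
$K{\left(P,N \right)} = \sqrt{N^{2} + P^{2}}$
$K{\left(-13,H{\left(-5,J \right)} \right)} \left(-22\right) = \sqrt{\left(-3 + \left(-2\right)^{2}\right)^{2} + \left(-13\right)^{2}} \left(-22\right) = \sqrt{\left(-3 + 4\right)^{2} + 169} \left(-22\right) = \sqrt{1^{2} + 169} \left(-22\right) = \sqrt{1 + 169} \left(-22\right) = \sqrt{170} \left(-22\right) = - 22 \sqrt{170}$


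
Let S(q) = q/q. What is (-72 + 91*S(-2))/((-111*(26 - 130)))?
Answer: 19/11544 ≈ 0.0016459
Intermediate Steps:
S(q) = 1
(-72 + 91*S(-2))/((-111*(26 - 130))) = (-72 + 91*1)/((-111*(26 - 130))) = (-72 + 91)/((-111*(-104))) = 19/11544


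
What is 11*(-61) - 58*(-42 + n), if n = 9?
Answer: 1243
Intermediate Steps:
11*(-61) - 58*(-42 + n) = 11*(-61) - 58*(-42 + 9) = -671 - 58*(-33) = -671 - 1*(-1914) = -671 + 1914 = 1243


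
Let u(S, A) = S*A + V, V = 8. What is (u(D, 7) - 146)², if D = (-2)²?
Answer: 12100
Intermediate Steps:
D = 4
u(S, A) = 8 + A*S (u(S, A) = S*A + 8 = A*S + 8 = 8 + A*S)
(u(D, 7) - 146)² = ((8 + 7*4) - 146)² = ((8 + 28) - 146)² = (36 - 146)² = (-110)² = 12100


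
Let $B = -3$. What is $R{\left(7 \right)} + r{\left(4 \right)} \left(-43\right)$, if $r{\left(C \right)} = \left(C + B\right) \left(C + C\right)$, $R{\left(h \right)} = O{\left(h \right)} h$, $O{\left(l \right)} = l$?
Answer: $-295$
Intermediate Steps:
$R{\left(h \right)} = h^{2}$ ($R{\left(h \right)} = h h = h^{2}$)
$r{\left(C \right)} = 2 C \left(-3 + C\right)$ ($r{\left(C \right)} = \left(C - 3\right) \left(C + C\right) = \left(-3 + C\right) 2 C = 2 C \left(-3 + C\right)$)
$R{\left(7 \right)} + r{\left(4 \right)} \left(-43\right) = 7^{2} + 2 \cdot 4 \left(-3 + 4\right) \left(-43\right) = 49 + 2 \cdot 4 \cdot 1 \left(-43\right) = 49 + 8 \left(-43\right) = 49 - 344 = -295$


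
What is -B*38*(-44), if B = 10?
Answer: 16720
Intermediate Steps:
-B*38*(-44) = -10*38*(-44) = -380*(-44) = -1*(-16720) = 16720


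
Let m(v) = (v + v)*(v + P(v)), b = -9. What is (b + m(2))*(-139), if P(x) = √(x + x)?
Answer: -973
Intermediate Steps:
P(x) = √2*√x (P(x) = √(2*x) = √2*√x)
m(v) = 2*v*(v + √2*√v) (m(v) = (v + v)*(v + √2*√v) = (2*v)*(v + √2*√v) = 2*v*(v + √2*√v))
(b + m(2))*(-139) = (-9 + 2*2*(2 + √2*√2))*(-139) = (-9 + 2*2*(2 + 2))*(-139) = (-9 + 2*2*4)*(-139) = (-9 + 16)*(-139) = 7*(-139) = -973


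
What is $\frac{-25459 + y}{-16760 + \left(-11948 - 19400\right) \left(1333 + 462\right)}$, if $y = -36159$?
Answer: $\frac{30809}{28143210} \approx 0.0010947$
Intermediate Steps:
$\frac{-25459 + y}{-16760 + \left(-11948 - 19400\right) \left(1333 + 462\right)} = \frac{-25459 - 36159}{-16760 + \left(-11948 - 19400\right) \left(1333 + 462\right)} = - \frac{61618}{-16760 - 56269660} = - \frac{61618}{-56286420} = \left(-61618\right) \left(- \frac{1}{56286420}\right) = \frac{30809}{28143210}$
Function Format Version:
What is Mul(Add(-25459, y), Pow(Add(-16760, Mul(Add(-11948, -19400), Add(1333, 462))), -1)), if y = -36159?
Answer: Rational(30809, 28143210) ≈ 0.0010947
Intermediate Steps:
Mul(Add(-25459, y), Pow(Add(-16760, Mul(Add(-11948, -19400), Add(1333, 462))), -1)) = Mul(Add(-25459, -36159), Pow(Add(-16760, Mul(Add(-11948, -19400), Add(1333, 462))), -1)) = Mul(-61618, Pow(Add(-16760, Mul(-31348, 1795)), -1)) = Mul(-61618, Pow(Add(-16760, -56269660), -1)) = Mul(-61618, Pow(-56286420, -1)) = Mul(-61618, Rational(-1, 56286420)) = Rational(30809, 28143210)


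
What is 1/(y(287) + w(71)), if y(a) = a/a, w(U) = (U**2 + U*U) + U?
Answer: 1/10154 ≈ 9.8483e-5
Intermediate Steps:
w(U) = U + 2*U**2 (w(U) = (U**2 + U**2) + U = 2*U**2 + U = U + 2*U**2)
y(a) = 1
1/(y(287) + w(71)) = 1/(1 + 71*(1 + 2*71)) = 1/(1 + 71*(1 + 142)) = 1/(1 + 71*143) = 1/(1 + 10153) = 1/10154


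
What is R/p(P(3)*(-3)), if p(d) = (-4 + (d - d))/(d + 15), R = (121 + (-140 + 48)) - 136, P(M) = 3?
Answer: 321/2 ≈ 160.50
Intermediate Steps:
R = -107 (R = (121 - 92) - 136 = 29 - 136 = -107)
p(d) = -4/(15 + d) (p(d) = (-4 + 0)/(15 + d) = -4/(15 + d))
R/p(P(3)*(-3)) = -107/((-4/(15 + 3*(-3)))) = -107/((-4/(15 - 9))) = -107/((-4/6)) = -107/((-4*⅙)) = -107/(-⅔) = -107*(-3/2) = 321/2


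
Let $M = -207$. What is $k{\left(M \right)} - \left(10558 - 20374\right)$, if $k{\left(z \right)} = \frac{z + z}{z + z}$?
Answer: $9817$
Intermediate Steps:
$k{\left(z \right)} = 1$ ($k{\left(z \right)} = \frac{2 z}{2 z} = 2 z \frac{1}{2 z} = 1$)
$k{\left(M \right)} - \left(10558 - 20374\right) = 1 - \left(10558 - 20374\right) = 1 - -9816 = 1 + 9816 = 9817$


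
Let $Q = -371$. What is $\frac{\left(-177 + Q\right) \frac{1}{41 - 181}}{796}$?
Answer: $\frac{137}{27860} \approx 0.0049174$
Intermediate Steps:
$\frac{\left(-177 + Q\right) \frac{1}{41 - 181}}{796} = \frac{\left(-177 - 371\right) \frac{1}{41 - 181}}{796} = - \frac{548}{-140} \cdot \frac{1}{796} = \left(-548\right) \left(- \frac{1}{140}\right) \frac{1}{796} = \frac{137}{35} \cdot \frac{1}{796} = \frac{137}{27860}$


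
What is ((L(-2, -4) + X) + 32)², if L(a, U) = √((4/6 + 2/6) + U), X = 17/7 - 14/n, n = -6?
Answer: 594661/441 + 1544*I*√3/21 ≈ 1348.4 + 127.35*I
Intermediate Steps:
X = 100/21 (X = 17/7 - 14/(-6) = 17*(⅐) - 14*(-⅙) = 17/7 + 7/3 = 100/21 ≈ 4.7619)
L(a, U) = √(1 + U) (L(a, U) = √((4*(⅙) + 2*(⅙)) + U) = √((⅔ + ⅓) + U) = √(1 + U))
((L(-2, -4) + X) + 32)² = ((√(1 - 4) + 100/21) + 32)² = ((√(-3) + 100/21) + 32)² = ((I*√3 + 100/21) + 32)² = ((100/21 + I*√3) + 32)² = (772/21 + I*√3)²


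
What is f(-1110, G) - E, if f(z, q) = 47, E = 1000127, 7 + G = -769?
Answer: -1000080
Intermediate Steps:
G = -776 (G = -7 - 769 = -776)
f(-1110, G) - E = 47 - 1*1000127 = 47 - 1000127 = -1000080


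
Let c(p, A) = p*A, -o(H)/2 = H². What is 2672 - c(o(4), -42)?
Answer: 1328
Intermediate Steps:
o(H) = -2*H²
c(p, A) = A*p
2672 - c(o(4), -42) = 2672 - (-42)*(-2*4²) = 2672 - (-42)*(-2*16) = 2672 - (-42)*(-32) = 2672 - 1*1344 = 2672 - 1344 = 1328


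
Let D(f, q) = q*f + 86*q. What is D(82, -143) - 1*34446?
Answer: -58470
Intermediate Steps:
D(f, q) = 86*q + f*q (D(f, q) = f*q + 86*q = 86*q + f*q)
D(82, -143) - 1*34446 = -143*(86 + 82) - 1*34446 = -143*168 - 34446 = -24024 - 34446 = -58470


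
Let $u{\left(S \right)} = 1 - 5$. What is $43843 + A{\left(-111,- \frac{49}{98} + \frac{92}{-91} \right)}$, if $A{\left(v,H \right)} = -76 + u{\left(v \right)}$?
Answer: $43763$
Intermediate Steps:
$u{\left(S \right)} = -4$ ($u{\left(S \right)} = 1 - 5 = -4$)
$A{\left(v,H \right)} = -80$ ($A{\left(v,H \right)} = -76 - 4 = -80$)
$43843 + A{\left(-111,- \frac{49}{98} + \frac{92}{-91} \right)} = 43843 - 80 = 43763$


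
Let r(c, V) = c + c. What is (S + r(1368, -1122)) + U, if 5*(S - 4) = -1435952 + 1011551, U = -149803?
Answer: -1159716/5 ≈ -2.3194e+5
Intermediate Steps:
S = -424381/5 (S = 4 + (-1435952 + 1011551)/5 = 4 + (⅕)*(-424401) = 4 - 424401/5 = -424381/5 ≈ -84876.)
r(c, V) = 2*c
(S + r(1368, -1122)) + U = (-424381/5 + 2*1368) - 149803 = (-424381/5 + 2736) - 149803 = -410701/5 - 149803 = -1159716/5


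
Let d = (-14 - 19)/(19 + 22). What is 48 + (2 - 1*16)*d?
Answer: 2430/41 ≈ 59.268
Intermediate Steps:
d = -33/41 ≈ -0.80488
48 + (2 - 1*16)*d = 48 + (2 - 1*16)*(-33/41) = 48 + (2 - 16)*(-33/41) = 48 - 14*(-33/41) = 48 + 462/41 = 2430/41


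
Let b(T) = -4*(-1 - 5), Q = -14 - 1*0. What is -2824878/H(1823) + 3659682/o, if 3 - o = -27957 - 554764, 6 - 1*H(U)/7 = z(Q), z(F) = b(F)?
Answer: 19602206281/874086 ≈ 22426.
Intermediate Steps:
Q = -14 (Q = -14 + 0 = -14)
b(T) = 24 (b(T) = -4*(-6) = 24)
z(F) = 24
H(U) = -126 (H(U) = 42 - 7*24 = 42 - 168 = -126)
o = 582724 (o = 3 - (-27957 - 554764) = 3 - 1*(-582721) = 3 + 582721 = 582724)
-2824878/H(1823) + 3659682/o = -2824878/(-126) + 3659682/582724 = -2824878*(-1/126) + 3659682*(1/582724) = 67259/3 + 1829841/291362 = 19602206281/874086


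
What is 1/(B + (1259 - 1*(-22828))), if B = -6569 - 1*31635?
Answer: -1/14117 ≈ -7.0837e-5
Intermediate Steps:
B = -38204 (B = -6569 - 31635 = -38204)
1/(B + (1259 - 1*(-22828))) = 1/(-38204 + (1259 - 1*(-22828))) = 1/(-38204 + (1259 + 22828)) = 1/(-38204 + 24087) = 1/(-14117) = -1/14117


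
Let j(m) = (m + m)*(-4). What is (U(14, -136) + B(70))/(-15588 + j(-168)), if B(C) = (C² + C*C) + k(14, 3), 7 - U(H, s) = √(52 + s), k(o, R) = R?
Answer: -1635/2374 + I*√21/7122 ≈ -0.68871 + 0.00064344*I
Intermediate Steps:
j(m) = -8*m (j(m) = (2*m)*(-4) = -8*m)
U(H, s) = 7 - √(52 + s)
B(C) = 3 + 2*C² (B(C) = (C² + C*C) + 3 = (C² + C²) + 3 = 2*C² + 3 = 3 + 2*C²)
(U(14, -136) + B(70))/(-15588 + j(-168)) = ((7 - √(52 - 136)) + (3 + 2*70²))/(-15588 - 8*(-168)) = ((7 - √(-84)) + (3 + 2*4900))/(-15588 + 1344) = ((7 - 2*I*√21) + (3 + 9800))/(-14244) = ((7 - 2*I*√21) + 9803)*(-1/14244) = (9810 - 2*I*√21)*(-1/14244) = -1635/2374 + I*√21/7122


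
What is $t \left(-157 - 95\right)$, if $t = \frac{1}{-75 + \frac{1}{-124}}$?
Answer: $\frac{31248}{9301} \approx 3.3596$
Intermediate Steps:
$t = - \frac{124}{9301}$ ($t = \frac{1}{-75 - \frac{1}{124}} = \frac{1}{- \frac{9301}{124}} = - \frac{124}{9301} \approx -0.013332$)
$t \left(-157 - 95\right) = - \frac{124 \left(-157 - 95\right)}{9301} = \left(- \frac{124}{9301}\right) \left(-252\right) = \frac{31248}{9301}$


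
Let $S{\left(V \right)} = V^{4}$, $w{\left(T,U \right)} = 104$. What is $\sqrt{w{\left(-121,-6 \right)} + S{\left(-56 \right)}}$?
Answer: $10 \sqrt{98346} \approx 3136.0$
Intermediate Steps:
$\sqrt{w{\left(-121,-6 \right)} + S{\left(-56 \right)}} = \sqrt{104 + \left(-56\right)^{4}} = \sqrt{104 + 9834496} = \sqrt{9834600} = 10 \sqrt{98346}$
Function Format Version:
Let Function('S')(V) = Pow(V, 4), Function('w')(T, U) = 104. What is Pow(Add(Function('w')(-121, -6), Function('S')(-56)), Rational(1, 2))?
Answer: Mul(10, Pow(98346, Rational(1, 2))) ≈ 3136.0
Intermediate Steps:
Pow(Add(Function('w')(-121, -6), Function('S')(-56)), Rational(1, 2)) = Pow(Add(104, Pow(-56, 4)), Rational(1, 2)) = Pow(Add(104, 9834496), Rational(1, 2)) = Pow(9834600, Rational(1, 2)) = Mul(10, Pow(98346, Rational(1, 2)))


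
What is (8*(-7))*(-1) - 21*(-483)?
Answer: 10199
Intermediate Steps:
(8*(-7))*(-1) - 21*(-483) = -56*(-1) + 10143 = 56 + 10143 = 10199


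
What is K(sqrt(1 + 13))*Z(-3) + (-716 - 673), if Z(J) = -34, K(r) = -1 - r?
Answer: -1355 + 34*sqrt(14) ≈ -1227.8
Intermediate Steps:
K(sqrt(1 + 13))*Z(-3) + (-716 - 673) = (-1 - sqrt(1 + 13))*(-34) + (-716 - 673) = (-1 - sqrt(14))*(-34) - 1389 = (34 + 34*sqrt(14)) - 1389 = -1355 + 34*sqrt(14)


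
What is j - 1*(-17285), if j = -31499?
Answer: -14214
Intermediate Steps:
j - 1*(-17285) = -31499 - 1*(-17285) = -31499 + 17285 = -14214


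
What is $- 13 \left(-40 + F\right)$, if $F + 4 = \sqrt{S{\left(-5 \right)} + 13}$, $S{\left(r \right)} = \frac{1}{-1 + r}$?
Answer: $572 - \frac{13 \sqrt{462}}{6} \approx 525.43$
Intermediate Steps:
$F = -4 + \frac{\sqrt{462}}{6}$ ($F = -4 + \sqrt{\frac{1}{-1 - 5} + 13} = -4 + \sqrt{\frac{1}{-6} + 13} = -4 + \sqrt{- \frac{1}{6} + 13} = -4 + \sqrt{\frac{77}{6}} = -4 + \frac{\sqrt{462}}{6} \approx -0.41764$)
$- 13 \left(-40 + F\right) = - 13 \left(-40 - \left(4 - \frac{\sqrt{462}}{6}\right)\right) = - 13 \left(-44 + \frac{\sqrt{462}}{6}\right) = 572 - \frac{13 \sqrt{462}}{6}$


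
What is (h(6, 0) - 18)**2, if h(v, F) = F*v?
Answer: 324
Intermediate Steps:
(h(6, 0) - 18)**2 = (0*6 - 18)**2 = (0 - 18)**2 = (-18)**2 = 324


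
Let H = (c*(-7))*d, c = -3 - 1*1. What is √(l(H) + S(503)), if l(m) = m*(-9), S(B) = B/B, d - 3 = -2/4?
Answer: I*√629 ≈ 25.08*I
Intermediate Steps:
d = 5/2 (d = 3 - 2/4 = 3 - 2*¼ = 3 - ½ = 5/2 ≈ 2.5000)
c = -4 (c = -3 - 1 = -4)
S(B) = 1
H = 70 (H = -4*(-7)*(5/2) = 28*(5/2) = 70)
l(m) = -9*m
√(l(H) + S(503)) = √(-9*70 + 1) = √(-630 + 1) = √(-629) = I*√629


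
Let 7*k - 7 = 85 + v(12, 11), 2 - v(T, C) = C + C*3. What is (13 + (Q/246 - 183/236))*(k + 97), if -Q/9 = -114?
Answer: 16521327/9676 ≈ 1707.5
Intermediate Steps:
Q = 1026 (Q = -9*(-114) = 1026)
v(T, C) = 2 - 4*C (v(T, C) = 2 - (C + C*3) = 2 - (C + 3*C) = 2 - 4*C)
k = 50/7 (k = 1 + (85 + (2 - 4*11))/7 = 1 + (85 + (2 - 44))/7 = 1 + (85 - 42)/7 = 1 + (1/7)*43 = 1 + 43/7 = 50/7 ≈ 7.1429)
(13 + (Q/246 - 183/236))*(k + 97) = (13 + (1026/246 - 183/236))*(50/7 + 97) = (13 + (1026*(1/246) - 183*1/236))*(729/7) = (13 + (171/41 - 183/236))*(729/7) = (13 + 32853/9676)*(729/7) = (158641/9676)*(729/7) = 16521327/9676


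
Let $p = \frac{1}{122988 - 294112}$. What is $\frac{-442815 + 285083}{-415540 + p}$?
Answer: $\frac{26991730768}{71108866961} \approx 0.37958$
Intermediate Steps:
$p = - \frac{1}{171124}$ ($p = \frac{1}{-171124} = - \frac{1}{171124} \approx -5.8437 \cdot 10^{-6}$)
$\frac{-442815 + 285083}{-415540 + p} = \frac{-442815 + 285083}{-415540 - \frac{1}{171124}} = - \frac{157732}{- \frac{71108866961}{171124}} = \left(-157732\right) \left(- \frac{171124}{71108866961}\right) = \frac{26991730768}{71108866961}$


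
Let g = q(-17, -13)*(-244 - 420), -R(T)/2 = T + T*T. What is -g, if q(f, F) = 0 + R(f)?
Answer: -361216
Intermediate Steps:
R(T) = -2*T - 2*T² (R(T) = -2*(T + T*T) = -2*(T + T²) = -2*T - 2*T²)
q(f, F) = -2*f*(1 + f) (q(f, F) = 0 - 2*f*(1 + f) = -2*f*(1 + f))
g = 361216 (g = (-2*(-17)*(1 - 17))*(-244 - 420) = -2*(-17)*(-16)*(-664) = -544*(-664) = 361216)
-g = -1*361216 = -361216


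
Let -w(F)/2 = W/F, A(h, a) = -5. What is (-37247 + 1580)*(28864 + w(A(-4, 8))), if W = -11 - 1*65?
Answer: -5142040056/5 ≈ -1.0284e+9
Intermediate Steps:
W = -76 (W = -11 - 65 = -76)
w(F) = 152/F (w(F) = -(-152)/F = 152/F)
(-37247 + 1580)*(28864 + w(A(-4, 8))) = (-37247 + 1580)*(28864 + 152/(-5)) = -35667*(28864 + 152*(-1/5)) = -35667*(28864 - 152/5) = -35667*144168/5 = -5142040056/5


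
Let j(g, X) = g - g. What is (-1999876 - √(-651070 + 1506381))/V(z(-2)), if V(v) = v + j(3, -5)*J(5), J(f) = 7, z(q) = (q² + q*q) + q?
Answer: -999938/3 - √855311/6 ≈ -3.3347e+5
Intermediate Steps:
z(q) = q + 2*q² (z(q) = (q² + q²) + q = 2*q² + q = q + 2*q²)
j(g, X) = 0
V(v) = v (V(v) = v + 0*7 = v + 0 = v)
(-1999876 - √(-651070 + 1506381))/V(z(-2)) = (-1999876 - √(-651070 + 1506381))/((-2*(1 + 2*(-2)))) = (-1999876 - √855311)/((-2*(1 - 4))) = (-1999876 - √855311)/((-2*(-3))) = (-1999876 - √855311)/6 = (-1999876 - √855311)*(⅙) = -999938/3 - √855311/6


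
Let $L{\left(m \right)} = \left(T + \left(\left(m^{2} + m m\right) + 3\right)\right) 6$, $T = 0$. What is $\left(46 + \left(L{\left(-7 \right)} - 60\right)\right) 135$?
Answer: $79920$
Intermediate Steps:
$L{\left(m \right)} = 18 + 12 m^{2}$ ($L{\left(m \right)} = \left(0 + \left(\left(m^{2} + m m\right) + 3\right)\right) 6 = \left(0 + \left(\left(m^{2} + m^{2}\right) + 3\right)\right) 6 = \left(0 + \left(2 m^{2} + 3\right)\right) 6 = \left(0 + \left(3 + 2 m^{2}\right)\right) 6 = \left(3 + 2 m^{2}\right) 6 = 18 + 12 m^{2}$)
$\left(46 + \left(L{\left(-7 \right)} - 60\right)\right) 135 = \left(46 + \left(\left(18 + 12 \left(-7\right)^{2}\right) - 60\right)\right) 135 = \left(46 + \left(\left(18 + 12 \cdot 49\right) - 60\right)\right) 135 = \left(46 + \left(\left(18 + 588\right) - 60\right)\right) 135 = \left(46 + \left(606 - 60\right)\right) 135 = \left(46 + 546\right) 135 = 592 \cdot 135 = 79920$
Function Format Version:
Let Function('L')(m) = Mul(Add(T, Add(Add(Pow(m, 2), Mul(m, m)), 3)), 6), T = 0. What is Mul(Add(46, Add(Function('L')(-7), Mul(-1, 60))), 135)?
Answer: 79920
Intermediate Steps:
Function('L')(m) = Add(18, Mul(12, Pow(m, 2))) (Function('L')(m) = Mul(Add(0, Add(Add(Pow(m, 2), Mul(m, m)), 3)), 6) = Mul(Add(0, Add(Add(Pow(m, 2), Pow(m, 2)), 3)), 6) = Mul(Add(0, Add(Mul(2, Pow(m, 2)), 3)), 6) = Mul(Add(0, Add(3, Mul(2, Pow(m, 2)))), 6) = Mul(Add(3, Mul(2, Pow(m, 2))), 6) = Add(18, Mul(12, Pow(m, 2))))
Mul(Add(46, Add(Function('L')(-7), Mul(-1, 60))), 135) = Mul(Add(46, Add(Add(18, Mul(12, Pow(-7, 2))), Mul(-1, 60))), 135) = Mul(Add(46, Add(Add(18, Mul(12, 49)), -60)), 135) = Mul(Add(46, Add(Add(18, 588), -60)), 135) = Mul(Add(46, Add(606, -60)), 135) = Mul(Add(46, 546), 135) = Mul(592, 135) = 79920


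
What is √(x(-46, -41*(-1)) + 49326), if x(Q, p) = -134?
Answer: 2*√12298 ≈ 221.79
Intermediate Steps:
√(x(-46, -41*(-1)) + 49326) = √(-134 + 49326) = √49192 = 2*√12298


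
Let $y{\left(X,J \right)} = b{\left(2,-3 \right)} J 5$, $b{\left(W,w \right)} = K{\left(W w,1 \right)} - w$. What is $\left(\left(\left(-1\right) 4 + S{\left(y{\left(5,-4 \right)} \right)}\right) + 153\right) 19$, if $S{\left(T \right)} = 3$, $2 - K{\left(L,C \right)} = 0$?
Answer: $2888$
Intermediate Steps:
$K{\left(L,C \right)} = 2$ ($K{\left(L,C \right)} = 2 - 0 = 2 + 0 = 2$)
$b{\left(W,w \right)} = 2 - w$
$y{\left(X,J \right)} = 25 J$ ($y{\left(X,J \right)} = \left(2 - -3\right) J 5 = \left(2 + 3\right) J 5 = 5 J 5 = 25 J$)
$\left(\left(\left(-1\right) 4 + S{\left(y{\left(5,-4 \right)} \right)}\right) + 153\right) 19 = \left(\left(\left(-1\right) 4 + 3\right) + 153\right) 19 = \left(\left(-4 + 3\right) + 153\right) 19 = \left(-1 + 153\right) 19 = 152 \cdot 19 = 2888$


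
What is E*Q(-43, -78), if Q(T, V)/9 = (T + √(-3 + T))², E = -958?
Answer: -15545466 + 741492*I*√46 ≈ -1.5545e+7 + 5.029e+6*I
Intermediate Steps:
Q(T, V) = 9*(T + √(-3 + T))²
E*Q(-43, -78) = -8622*(-43 + √(-3 - 43))² = -8622*(-43 + √(-46))² = -8622*(-43 + I*√46)²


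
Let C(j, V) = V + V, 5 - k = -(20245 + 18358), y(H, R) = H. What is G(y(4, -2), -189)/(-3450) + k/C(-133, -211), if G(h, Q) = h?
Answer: -33299822/363975 ≈ -91.489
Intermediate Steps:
k = 38608 (k = 5 - (-1)*(20245 + 18358) = 5 - (-1)*38603 = 5 - 1*(-38603) = 5 + 38603 = 38608)
C(j, V) = 2*V
G(y(4, -2), -189)/(-3450) + k/C(-133, -211) = 4/(-3450) + 38608/((2*(-211))) = 4*(-1/3450) + 38608/(-422) = -2/1725 + 38608*(-1/422) = -2/1725 - 19304/211 = -33299822/363975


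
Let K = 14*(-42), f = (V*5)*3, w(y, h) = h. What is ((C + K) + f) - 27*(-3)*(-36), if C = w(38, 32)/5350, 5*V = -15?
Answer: -9493559/2675 ≈ -3549.0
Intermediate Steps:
V = -3 (V = (1/5)*(-15) = -3)
f = -45 (f = -3*5*3 = -15*3 = -45)
C = 16/2675 (C = 32/5350 = 32*(1/5350) = 16/2675 ≈ 0.0059813)
K = -588
((C + K) + f) - 27*(-3)*(-36) = ((16/2675 - 588) - 45) - 27*(-3)*(-36) = (-1572884/2675 - 45) - (-81)*(-36) = -1693259/2675 - 1*2916 = -1693259/2675 - 2916 = -9493559/2675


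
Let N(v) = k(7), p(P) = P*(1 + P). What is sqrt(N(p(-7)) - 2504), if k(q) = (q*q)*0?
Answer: 2*I*sqrt(626) ≈ 50.04*I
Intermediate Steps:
k(q) = 0 (k(q) = q**2*0 = 0)
N(v) = 0
sqrt(N(p(-7)) - 2504) = sqrt(0 - 2504) = sqrt(-2504) = 2*I*sqrt(626)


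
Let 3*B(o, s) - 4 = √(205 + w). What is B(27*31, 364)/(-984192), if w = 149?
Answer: -1/738144 - √354/2952576 ≈ -7.7271e-6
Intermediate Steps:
B(o, s) = 4/3 + √354/3 (B(o, s) = 4/3 + √(205 + 149)/3 = 4/3 + √354/3)
B(27*31, 364)/(-984192) = (4/3 + √354/3)/(-984192) = (4/3 + √354/3)*(-1/984192) = -1/738144 - √354/2952576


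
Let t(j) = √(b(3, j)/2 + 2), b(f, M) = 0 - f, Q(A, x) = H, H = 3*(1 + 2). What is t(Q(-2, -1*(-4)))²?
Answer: ½ ≈ 0.50000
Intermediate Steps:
H = 9 (H = 3*3 = 9)
Q(A, x) = 9
b(f, M) = -f
t(j) = √2/2 (t(j) = √(-1*3/2 + 2) = √(-3*½ + 2) = √(-3/2 + 2) = √(½) = √2/2)
t(Q(-2, -1*(-4)))² = (√2/2)² = ½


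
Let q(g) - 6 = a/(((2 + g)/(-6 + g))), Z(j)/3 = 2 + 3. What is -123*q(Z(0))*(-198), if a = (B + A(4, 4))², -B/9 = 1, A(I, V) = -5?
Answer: 45444564/17 ≈ 2.6732e+6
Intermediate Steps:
Z(j) = 15 (Z(j) = 3*(2 + 3) = 3*5 = 15)
B = -9 (B = -9*1 = -9)
a = 196 (a = (-9 - 5)² = (-14)² = 196)
q(g) = 6 + 196*(-6 + g)/(2 + g) (q(g) = 6 + 196/(((2 + g)/(-6 + g))) = 6 + 196*((-6 + g)/(2 + g)) = 6 + 196*(-6 + g)/(2 + g))
-123*q(Z(0))*(-198) = -246*(-582 + 101*15)/(2 + 15)*(-198) = -246*(-582 + 1515)/17*(-198) = -246*933/17*(-198) = -123*1866/17*(-198) = -229518/17*(-198) = 45444564/17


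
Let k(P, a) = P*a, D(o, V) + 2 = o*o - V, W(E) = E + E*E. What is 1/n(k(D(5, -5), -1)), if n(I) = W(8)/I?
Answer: -7/18 ≈ -0.38889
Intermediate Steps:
W(E) = E + E²
D(o, V) = -2 + o² - V (D(o, V) = -2 + (o*o - V) = -2 + (o² - V) = -2 + o² - V)
n(I) = 72/I (n(I) = (8*(1 + 8))/I = (8*9)/I = 72/I)
1/n(k(D(5, -5), -1)) = 1/(72/(((-2 + 5² - 1*(-5))*(-1)))) = 1/(72/(((-2 + 25 + 5)*(-1)))) = 1/(72/((28*(-1)))) = 1/(72/(-28)) = 1/(72*(-1/28)) = 1/(-18/7) = -7/18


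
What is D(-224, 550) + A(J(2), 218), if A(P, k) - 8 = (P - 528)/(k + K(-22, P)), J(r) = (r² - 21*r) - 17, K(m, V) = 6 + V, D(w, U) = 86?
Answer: 15303/169 ≈ 90.550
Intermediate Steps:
J(r) = -17 + r² - 21*r
A(P, k) = 8 + (-528 + P)/(6 + P + k) (A(P, k) = 8 + (P - 528)/(k + (6 + P)) = 8 + (-528 + P)/(6 + P + k))
D(-224, 550) + A(J(2), 218) = 86 + (-480 + 8*218 + 9*(-17 + 2² - 21*2))/(6 + (-17 + 2² - 21*2) + 218) = 86 + (-480 + 1744 + 9*(-17 + 4 - 42))/(6 + (-17 + 4 - 42) + 218) = 86 + (-480 + 1744 + 9*(-55))/(6 - 55 + 218) = 86 + (-480 + 1744 - 495)/169 = 86 + (1/169)*769 = 86 + 769/169 = 15303/169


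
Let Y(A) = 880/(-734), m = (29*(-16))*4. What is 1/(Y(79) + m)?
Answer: -367/681592 ≈ -0.00053845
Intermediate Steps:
m = -1856 (m = -464*4 = -1856)
Y(A) = -440/367 (Y(A) = 880*(-1/734) = -440/367)
1/(Y(79) + m) = 1/(-440/367 - 1856) = 1/(-681592/367) = -367/681592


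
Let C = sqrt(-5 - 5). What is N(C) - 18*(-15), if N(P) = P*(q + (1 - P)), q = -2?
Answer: 280 - I*sqrt(10) ≈ 280.0 - 3.1623*I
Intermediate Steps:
C = I*sqrt(10) (C = sqrt(-10) = I*sqrt(10) ≈ 3.1623*I)
N(P) = P*(-1 - P) (N(P) = P*(-2 + (1 - P)) = P*(-1 - P))
N(C) - 18*(-15) = -I*sqrt(10)*(1 + I*sqrt(10)) - 18*(-15) = -I*sqrt(10)*(1 + I*sqrt(10)) + 270 = 270 - I*sqrt(10)*(1 + I*sqrt(10))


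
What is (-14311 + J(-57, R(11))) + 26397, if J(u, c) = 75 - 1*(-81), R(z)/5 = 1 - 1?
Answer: 12242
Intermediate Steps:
R(z) = 0 (R(z) = 5*(1 - 1) = 5*0 = 0)
J(u, c) = 156 (J(u, c) = 75 + 81 = 156)
(-14311 + J(-57, R(11))) + 26397 = (-14311 + 156) + 26397 = -14155 + 26397 = 12242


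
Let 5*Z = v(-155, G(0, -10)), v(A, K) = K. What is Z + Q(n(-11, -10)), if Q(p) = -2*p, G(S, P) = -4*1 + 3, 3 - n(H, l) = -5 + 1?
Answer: -71/5 ≈ -14.200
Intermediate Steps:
n(H, l) = 7 (n(H, l) = 3 - (-5 + 1) = 3 - 1*(-4) = 3 + 4 = 7)
G(S, P) = -1 (G(S, P) = -4 + 3 = -1)
Z = -⅕ (Z = (⅕)*(-1) = -⅕ ≈ -0.20000)
Z + Q(n(-11, -10)) = -⅕ - 2*7 = -⅕ - 14 = -71/5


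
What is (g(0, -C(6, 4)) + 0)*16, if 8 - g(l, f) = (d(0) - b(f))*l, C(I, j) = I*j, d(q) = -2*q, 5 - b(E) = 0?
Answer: 128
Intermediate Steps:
b(E) = 5 (b(E) = 5 - 1*0 = 5 + 0 = 5)
g(l, f) = 8 + 5*l (g(l, f) = 8 - (-2*0 - 1*5)*l = 8 - (0 - 5)*l = 8 - (-5)*l = 8 + 5*l)
(g(0, -C(6, 4)) + 0)*16 = ((8 + 5*0) + 0)*16 = ((8 + 0) + 0)*16 = (8 + 0)*16 = 8*16 = 128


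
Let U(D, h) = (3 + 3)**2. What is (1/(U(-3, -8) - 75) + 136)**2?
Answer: 28121809/1521 ≈ 18489.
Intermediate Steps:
U(D, h) = 36 (U(D, h) = 6**2 = 36)
(1/(U(-3, -8) - 75) + 136)**2 = (1/(36 - 75) + 136)**2 = (1/(-39) + 136)**2 = (-1/39 + 136)**2 = (5303/39)**2 = 28121809/1521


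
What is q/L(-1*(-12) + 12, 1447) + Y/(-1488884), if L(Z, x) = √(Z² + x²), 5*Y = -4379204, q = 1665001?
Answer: 1094801/1861105 + 1665001*√2094385/2094385 ≈ 1151.1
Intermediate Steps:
Y = -4379204/5 (Y = (⅕)*(-4379204) = -4379204/5 ≈ -8.7584e+5)
q/L(-1*(-12) + 12, 1447) + Y/(-1488884) = 1665001/(√((-1*(-12) + 12)² + 1447²)) - 4379204/5/(-1488884) = 1665001/(√((12 + 12)² + 2093809)) - 4379204/5*(-1/1488884) = 1665001/(√(24² + 2093809)) + 1094801/1861105 = 1665001/(√(576 + 2093809)) + 1094801/1861105 = 1665001/(√2094385) + 1094801/1861105 = 1665001*(√2094385/2094385) + 1094801/1861105 = 1665001*√2094385/2094385 + 1094801/1861105 = 1094801/1861105 + 1665001*√2094385/2094385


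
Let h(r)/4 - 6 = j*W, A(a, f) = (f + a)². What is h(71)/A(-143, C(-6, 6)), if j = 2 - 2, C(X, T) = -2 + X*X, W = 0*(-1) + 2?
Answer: 24/11881 ≈ 0.0020200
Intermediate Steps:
W = 2 (W = 0 + 2 = 2)
C(X, T) = -2 + X²
j = 0
A(a, f) = (a + f)²
h(r) = 24 (h(r) = 24 + 4*(0*2) = 24 + 4*0 = 24 + 0 = 24)
h(71)/A(-143, C(-6, 6)) = 24/((-143 + (-2 + (-6)²))²) = 24/((-143 + (-2 + 36))²) = 24/((-143 + 34)²) = 24/((-109)²) = 24/11881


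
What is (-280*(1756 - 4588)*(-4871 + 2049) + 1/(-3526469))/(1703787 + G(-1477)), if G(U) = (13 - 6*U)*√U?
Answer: -189367441581444884157/149960708618092066 + 986412059744160125*I*√1477/149960708618092066 ≈ -1262.8 + 252.8*I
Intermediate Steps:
G(U) = √U*(13 - 6*U)
(-280*(1756 - 4588)*(-4871 + 2049) + 1/(-3526469))/(1703787 + G(-1477)) = (-280*(1756 - 4588)*(-4871 + 2049) + 1/(-3526469))/(1703787 + √(-1477)*(13 - 6*(-1477))) = (-(-792960)*(-2822) - 1/3526469)/(1703787 + (I*√1477)*(13 + 8862)) = (-280*7991904 - 1/3526469)/(1703787 + (I*√1477)*8875) = (-2237733120 - 1/3526469)/(1703787 + 8875*I*√1477) = -7891296477953281/(3526469*(1703787 + 8875*I*√1477))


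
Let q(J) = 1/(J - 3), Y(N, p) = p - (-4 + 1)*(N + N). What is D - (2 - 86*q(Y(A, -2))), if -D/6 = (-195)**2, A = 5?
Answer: -5703714/25 ≈ -2.2815e+5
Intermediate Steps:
D = -228150 (D = -6*(-195)**2 = -6*38025 = -228150)
Y(N, p) = p + 6*N (Y(N, p) = p - (-3)*2*N = p - (-6)*N = p + 6*N)
q(J) = 1/(-3 + J)
D - (2 - 86*q(Y(A, -2))) = -228150 - (2 - 86/(-3 + (-2 + 6*5))) = -228150 - (2 - 86/(-3 + (-2 + 30))) = -228150 - (2 - 86/(-3 + 28)) = -228150 - (2 - 86/25) = -228150 - 1*(-36/25) = -228150 + 36/25 = -5703714/25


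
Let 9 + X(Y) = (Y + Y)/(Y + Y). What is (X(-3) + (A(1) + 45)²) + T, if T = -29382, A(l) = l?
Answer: -27274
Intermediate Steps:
X(Y) = -8 (X(Y) = -9 + (Y + Y)/(Y + Y) = -9 + (2*Y)/((2*Y)) = -9 + (2*Y)*(1/(2*Y)) = -9 + 1 = -8)
(X(-3) + (A(1) + 45)²) + T = (-8 + (1 + 45)²) - 29382 = (-8 + 46²) - 29382 = (-8 + 2116) - 29382 = 2108 - 29382 = -27274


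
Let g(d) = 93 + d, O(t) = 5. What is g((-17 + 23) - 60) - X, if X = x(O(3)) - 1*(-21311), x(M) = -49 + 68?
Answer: -21291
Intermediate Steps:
x(M) = 19
X = 21330 (X = 19 - 1*(-21311) = 19 + 21311 = 21330)
g((-17 + 23) - 60) - X = (93 + ((-17 + 23) - 60)) - 1*21330 = (93 + (6 - 60)) - 21330 = (93 - 54) - 21330 = 39 - 21330 = -21291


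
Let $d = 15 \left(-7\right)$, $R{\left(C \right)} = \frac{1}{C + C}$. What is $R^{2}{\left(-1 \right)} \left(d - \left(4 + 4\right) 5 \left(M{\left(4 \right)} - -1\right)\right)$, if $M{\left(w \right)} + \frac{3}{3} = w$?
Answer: $- \frac{265}{4} \approx -66.25$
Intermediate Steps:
$M{\left(w \right)} = -1 + w$
$R{\left(C \right)} = \frac{1}{2 C}$
$d = -105$
$R^{2}{\left(-1 \right)} \left(d - \left(4 + 4\right) 5 \left(M{\left(4 \right)} - -1\right)\right) = \left(\frac{1}{2 \left(-1\right)}\right)^{2} \left(-105 - \left(4 + 4\right) 5 \left(\left(-1 + 4\right) - -1\right)\right) = \left(\frac{1}{2} \left(-1\right)\right)^{2} \left(-105 - 8 \cdot 5 \left(3 + 1\right)\right) = \left(- \frac{1}{2}\right)^{2} \left(-105 - 8 \cdot 5 \cdot 4\right) = \frac{-105 - 8 \cdot 20}{4} = \frac{-105 - 160}{4} = \frac{1}{4} \left(-265\right) = - \frac{265}{4}$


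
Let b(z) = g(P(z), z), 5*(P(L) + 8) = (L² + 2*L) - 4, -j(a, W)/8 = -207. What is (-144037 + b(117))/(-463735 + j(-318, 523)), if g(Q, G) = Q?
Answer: 706306/2310395 ≈ 0.30571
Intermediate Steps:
j(a, W) = 1656 (j(a, W) = -8*(-207) = 1656)
P(L) = -44/5 + L²/5 + 2*L/5 (P(L) = -8 + ((L² + 2*L) - 4)/5 = -8 + (-4 + L² + 2*L)/5 = -8 + (-⅘ + L²/5 + 2*L/5) = -44/5 + L²/5 + 2*L/5)
b(z) = -44/5 + z²/5 + 2*z/5
(-144037 + b(117))/(-463735 + j(-318, 523)) = (-144037 + (-44/5 + (⅕)*117² + (⅖)*117))/(-463735 + 1656) = (-144037 + (-44/5 + (⅕)*13689 + 234/5))/(-462079) = (-144037 + (-44/5 + 13689/5 + 234/5))*(-1/462079) = (-144037 + 13879/5)*(-1/462079) = -706306/5*(-1/462079) = 706306/2310395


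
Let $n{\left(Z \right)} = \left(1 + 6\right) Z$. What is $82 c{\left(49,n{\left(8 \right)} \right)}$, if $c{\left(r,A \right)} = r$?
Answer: $4018$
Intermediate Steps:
$n{\left(Z \right)} = 7 Z$
$82 c{\left(49,n{\left(8 \right)} \right)} = 82 \cdot 49 = 4018$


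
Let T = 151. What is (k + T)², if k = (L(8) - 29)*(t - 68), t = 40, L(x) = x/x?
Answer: 874225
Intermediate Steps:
L(x) = 1
k = 784 (k = (1 - 29)*(40 - 68) = -28*(-28) = 784)
(k + T)² = (784 + 151)² = 935² = 874225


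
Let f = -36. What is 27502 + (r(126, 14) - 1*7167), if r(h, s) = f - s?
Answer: 20285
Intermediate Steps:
r(h, s) = -36 - s
27502 + (r(126, 14) - 1*7167) = 27502 + ((-36 - 1*14) - 1*7167) = 27502 + ((-36 - 14) - 7167) = 27502 + (-50 - 7167) = 27502 - 7217 = 20285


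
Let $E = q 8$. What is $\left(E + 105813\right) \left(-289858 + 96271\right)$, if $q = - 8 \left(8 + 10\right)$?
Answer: $-20261009007$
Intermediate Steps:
$q = -144$ ($q = \left(-8\right) 18 = -144$)
$E = -1152$ ($E = \left(-144\right) 8 = -1152$)
$\left(E + 105813\right) \left(-289858 + 96271\right) = \left(-1152 + 105813\right) \left(-289858 + 96271\right) = 104661 \left(-193587\right) = -20261009007$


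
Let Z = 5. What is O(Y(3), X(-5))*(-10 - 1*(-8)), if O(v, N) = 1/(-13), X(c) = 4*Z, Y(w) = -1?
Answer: 2/13 ≈ 0.15385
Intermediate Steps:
X(c) = 20 (X(c) = 4*5 = 20)
O(v, N) = -1/13
O(Y(3), X(-5))*(-10 - 1*(-8)) = -(-10 - 1*(-8))/13 = -(-10 + 8)/13 = -1/13*(-2) = 2/13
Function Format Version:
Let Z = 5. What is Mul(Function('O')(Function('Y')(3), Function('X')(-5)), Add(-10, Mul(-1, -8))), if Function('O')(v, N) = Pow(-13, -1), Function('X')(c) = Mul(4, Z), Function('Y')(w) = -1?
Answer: Rational(2, 13) ≈ 0.15385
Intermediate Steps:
Function('X')(c) = 20 (Function('X')(c) = Mul(4, 5) = 20)
Function('O')(v, N) = Rational(-1, 13)
Mul(Function('O')(Function('Y')(3), Function('X')(-5)), Add(-10, Mul(-1, -8))) = Mul(Rational(-1, 13), Add(-10, Mul(-1, -8))) = Mul(Rational(-1, 13), Add(-10, 8)) = Mul(Rational(-1, 13), -2) = Rational(2, 13)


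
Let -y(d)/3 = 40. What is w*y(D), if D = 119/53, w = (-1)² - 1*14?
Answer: 1560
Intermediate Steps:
w = -13 (w = 1 - 14 = -13)
D = 119/53 (D = 119*(1/53) = 119/53 ≈ 2.2453)
y(d) = -120 (y(d) = -3*40 = -120)
w*y(D) = -13*(-120) = 1560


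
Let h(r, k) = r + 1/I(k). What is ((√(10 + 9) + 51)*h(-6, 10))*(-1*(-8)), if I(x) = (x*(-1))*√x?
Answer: -2*(51 + √19)*(600 + √10)/25 ≈ -2671.2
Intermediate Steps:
I(x) = -x^(3/2) (I(x) = (-x)*√x = -x^(3/2))
h(r, k) = r - 1/k^(3/2) (h(r, k) = r + 1/(-k^(3/2)) = r - 1/k^(3/2))
((√(10 + 9) + 51)*h(-6, 10))*(-1*(-8)) = ((√(10 + 9) + 51)*(-6 - 1/10^(3/2)))*(-1*(-8)) = ((√19 + 51)*(-6 - √10/100))*8 = ((51 + √19)*(-6 - √10/100))*8 = ((-6 - √10/100)*(51 + √19))*8 = 8*(-6 - √10/100)*(51 + √19)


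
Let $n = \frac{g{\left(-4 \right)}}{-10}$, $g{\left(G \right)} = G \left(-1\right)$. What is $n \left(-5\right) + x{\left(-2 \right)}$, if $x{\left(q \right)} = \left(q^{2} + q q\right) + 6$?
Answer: $16$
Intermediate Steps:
$g{\left(G \right)} = - G$
$x{\left(q \right)} = 6 + 2 q^{2}$ ($x{\left(q \right)} = \left(q^{2} + q^{2}\right) + 6 = 2 q^{2} + 6 = 6 + 2 q^{2}$)
$n = - \frac{2}{5}$ ($n = \frac{\left(-1\right) \left(-4\right)}{-10} = 4 \left(- \frac{1}{10}\right) = - \frac{2}{5} \approx -0.4$)
$n \left(-5\right) + x{\left(-2 \right)} = \left(- \frac{2}{5}\right) \left(-5\right) + \left(6 + 2 \left(-2\right)^{2}\right) = 2 + \left(6 + 2 \cdot 4\right) = 2 + \left(6 + 8\right) = 2 + 14 = 16$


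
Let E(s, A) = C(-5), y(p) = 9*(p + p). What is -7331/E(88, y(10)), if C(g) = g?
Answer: 7331/5 ≈ 1466.2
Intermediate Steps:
y(p) = 18*p (y(p) = 9*(2*p) = 18*p)
E(s, A) = -5
-7331/E(88, y(10)) = -7331/(-5) = -7331*(-⅕) = 7331/5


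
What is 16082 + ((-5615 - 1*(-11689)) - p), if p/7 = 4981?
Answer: -12711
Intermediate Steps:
p = 34867 (p = 7*4981 = 34867)
16082 + ((-5615 - 1*(-11689)) - p) = 16082 + ((-5615 - 1*(-11689)) - 1*34867) = 16082 + ((-5615 + 11689) - 34867) = 16082 + (6074 - 34867) = 16082 - 28793 = -12711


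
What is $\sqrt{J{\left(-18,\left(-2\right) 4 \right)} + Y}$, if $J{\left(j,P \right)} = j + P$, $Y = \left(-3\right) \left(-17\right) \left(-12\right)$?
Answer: $i \sqrt{638} \approx 25.259 i$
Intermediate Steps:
$Y = -612$ ($Y = 51 \left(-12\right) = -612$)
$J{\left(j,P \right)} = P + j$
$\sqrt{J{\left(-18,\left(-2\right) 4 \right)} + Y} = \sqrt{\left(\left(-2\right) 4 - 18\right) - 612} = \sqrt{\left(-8 - 18\right) - 612} = \sqrt{-26 - 612} = \sqrt{-638} = i \sqrt{638}$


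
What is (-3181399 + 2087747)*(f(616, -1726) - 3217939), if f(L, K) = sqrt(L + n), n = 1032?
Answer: 3519305423228 - 4374608*sqrt(103) ≈ 3.5193e+12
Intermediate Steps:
f(L, K) = sqrt(1032 + L) (f(L, K) = sqrt(L + 1032) = sqrt(1032 + L))
(-3181399 + 2087747)*(f(616, -1726) - 3217939) = (-3181399 + 2087747)*(sqrt(1032 + 616) - 3217939) = -1093652*(sqrt(1648) - 3217939) = -1093652*(4*sqrt(103) - 3217939) = -1093652*(-3217939 + 4*sqrt(103)) = 3519305423228 - 4374608*sqrt(103)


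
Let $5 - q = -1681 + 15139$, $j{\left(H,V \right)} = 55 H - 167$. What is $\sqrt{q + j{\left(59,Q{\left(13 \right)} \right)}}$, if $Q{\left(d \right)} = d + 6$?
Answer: $5 i \sqrt{415} \approx 101.86 i$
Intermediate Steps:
$Q{\left(d \right)} = 6 + d$
$j{\left(H,V \right)} = -167 + 55 H$
$q = -13453$ ($q = 5 - \left(-1681 + 15139\right) = 5 - 13458 = -13453$)
$\sqrt{q + j{\left(59,Q{\left(13 \right)} \right)}} = \sqrt{-13453 + \left(-167 + 55 \cdot 59\right)} = \sqrt{-13453 + \left(-167 + 3245\right)} = \sqrt{-13453 + 3078} = \sqrt{-10375} = 5 i \sqrt{415}$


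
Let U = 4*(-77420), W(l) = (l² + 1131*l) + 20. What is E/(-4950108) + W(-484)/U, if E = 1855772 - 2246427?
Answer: 104437216139/95809340340 ≈ 1.0901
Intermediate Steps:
E = -390655
W(l) = 20 + l² + 1131*l
U = -309680
E/(-4950108) + W(-484)/U = -390655/(-4950108) + (20 + (-484)² + 1131*(-484))/(-309680) = -390655*(-1/4950108) + (20 + 234256 - 547404)*(-1/309680) = 390655/4950108 - 313128*(-1/309680) = 390655/4950108 + 39141/38710 = 104437216139/95809340340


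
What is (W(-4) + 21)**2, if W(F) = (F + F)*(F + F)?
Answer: 7225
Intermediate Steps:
W(F) = 4*F**2 (W(F) = (2*F)*(2*F) = 4*F**2)
(W(-4) + 21)**2 = (4*(-4)**2 + 21)**2 = (4*16 + 21)**2 = (64 + 21)**2 = 85**2 = 7225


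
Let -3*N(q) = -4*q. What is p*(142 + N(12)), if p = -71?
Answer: -11218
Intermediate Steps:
N(q) = 4*q/3 (N(q) = -(-4)*q/3 = 4*q/3)
p*(142 + N(12)) = -71*(142 + (4/3)*12) = -71*(142 + 16) = -71*158 = -11218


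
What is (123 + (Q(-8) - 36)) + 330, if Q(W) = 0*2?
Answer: 417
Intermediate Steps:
Q(W) = 0
(123 + (Q(-8) - 36)) + 330 = (123 + (0 - 36)) + 330 = (123 - 36) + 330 = 87 + 330 = 417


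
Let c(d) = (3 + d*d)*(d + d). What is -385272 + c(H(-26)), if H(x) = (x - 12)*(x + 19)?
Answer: 37258516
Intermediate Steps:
H(x) = (-12 + x)*(19 + x)
c(d) = 2*d*(3 + d**2) (c(d) = (3 + d**2)*(2*d) = 2*d*(3 + d**2))
-385272 + c(H(-26)) = -385272 + 2*(-228 + (-26)**2 + 7*(-26))*(3 + (-228 + (-26)**2 + 7*(-26))**2) = -385272 + 2*(-228 + 676 - 182)*(3 + (-228 + 676 - 182)**2) = -385272 + 2*266*(3 + 266**2) = -385272 + 2*266*(3 + 70756) = -385272 + 2*266*70759 = -385272 + 37643788 = 37258516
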